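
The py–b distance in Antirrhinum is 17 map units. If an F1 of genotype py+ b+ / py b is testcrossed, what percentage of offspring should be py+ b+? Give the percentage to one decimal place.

A map distance of 17 map units corresponds to a recombination frequency of 0.170.
The F1 is py+ b+ / py b, so py+ b+ is a parental gamete class with expected frequency (1 − r)/2 = 0.830/2 = 0.4150.
That is 0.4150 = 41.5% of the progeny.

41.5%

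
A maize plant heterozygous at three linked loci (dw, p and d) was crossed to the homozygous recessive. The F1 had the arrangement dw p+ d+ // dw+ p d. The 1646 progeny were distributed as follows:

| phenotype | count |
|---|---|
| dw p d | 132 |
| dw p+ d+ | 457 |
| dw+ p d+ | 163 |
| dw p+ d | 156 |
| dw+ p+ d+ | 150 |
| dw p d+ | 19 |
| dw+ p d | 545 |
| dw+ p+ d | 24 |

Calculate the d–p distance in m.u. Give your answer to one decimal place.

22.0 m.u.

The two rarest classes, dw p d+ and dw+ p+ d, are the double crossovers. Comparing them with the parentals, only the p allele has switched, so p is the middle locus and the order is dw – p – d.
Crossovers in the p–d interval produce the single-crossover classes dw p+ d and dw+ p d+ (156 + 163 = 319) plus the double crossovers (43).
RF(p–d) = (319 + 43) / 1646 = 362/1646 = 0.2199 → 22.0 m.u.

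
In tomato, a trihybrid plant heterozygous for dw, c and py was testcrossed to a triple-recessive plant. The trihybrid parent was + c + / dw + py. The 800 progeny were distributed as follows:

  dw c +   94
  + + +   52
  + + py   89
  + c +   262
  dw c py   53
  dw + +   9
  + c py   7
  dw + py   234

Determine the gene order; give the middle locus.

py

The two rarest classes, + c py and dw + +, are the double crossovers. Comparing them with the parentals, only the py allele has switched, so py is the middle locus and the order is c – py – dw.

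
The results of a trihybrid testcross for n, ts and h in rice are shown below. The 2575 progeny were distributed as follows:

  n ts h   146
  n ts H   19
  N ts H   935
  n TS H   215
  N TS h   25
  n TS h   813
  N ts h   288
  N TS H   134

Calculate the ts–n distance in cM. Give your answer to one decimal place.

The two most frequent reciprocal classes, n TS h and N ts H, are the parental types, so the F1 was n TS h / N ts H.
The two rarest classes, N TS h and n ts H, are the double crossovers. Comparing them with the parentals, only the n allele has switched, so n is the middle locus and the order is h – n – ts.
Crossovers in the n–ts interval produce the single-crossover classes n ts h and N TS H (146 + 134 = 280) plus the double crossovers (44).
RF(n–ts) = (280 + 44) / 2575 = 324/2575 = 0.1258 → 12.6 cM.

12.6 cM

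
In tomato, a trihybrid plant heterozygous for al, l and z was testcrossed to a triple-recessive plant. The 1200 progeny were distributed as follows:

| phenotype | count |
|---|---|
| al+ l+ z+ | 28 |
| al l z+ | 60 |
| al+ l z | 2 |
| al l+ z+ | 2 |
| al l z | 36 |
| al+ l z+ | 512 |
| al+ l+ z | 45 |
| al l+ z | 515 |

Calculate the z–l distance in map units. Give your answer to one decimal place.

5.7 map units

The two most frequent reciprocal classes, al l+ z and al+ l z+, are the parental types, so the F1 was al l+ z / al+ l z+.
The two rarest classes, al l+ z+ and al+ l z, are the double crossovers. Comparing them with the parentals, only the z allele has switched, so z is the middle locus and the order is l – z – al.
Crossovers in the l–z interval produce the single-crossover classes al l z and al+ l+ z+ (36 + 28 = 64) plus the double crossovers (4).
RF(l–z) = (64 + 4) / 1200 = 68/1200 = 0.0567 → 5.7 map units.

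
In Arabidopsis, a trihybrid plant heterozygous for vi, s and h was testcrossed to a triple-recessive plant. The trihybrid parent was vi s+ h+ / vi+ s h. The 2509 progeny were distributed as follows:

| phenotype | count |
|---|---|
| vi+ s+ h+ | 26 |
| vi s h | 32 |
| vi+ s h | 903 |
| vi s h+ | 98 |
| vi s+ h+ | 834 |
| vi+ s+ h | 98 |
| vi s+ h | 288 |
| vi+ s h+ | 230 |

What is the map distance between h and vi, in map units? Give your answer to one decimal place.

The two rarest classes, vi+ s+ h+ and vi s h, are the double crossovers. Comparing them with the parentals, only the vi allele has switched, so vi is the middle locus and the order is h – vi – s.
Crossovers in the h–vi interval produce the single-crossover classes vi s+ h and vi+ s h+ (288 + 230 = 518) plus the double crossovers (58).
RF(h–vi) = (518 + 58) / 2509 = 576/2509 = 0.2296 → 23.0 map units.

23.0 map units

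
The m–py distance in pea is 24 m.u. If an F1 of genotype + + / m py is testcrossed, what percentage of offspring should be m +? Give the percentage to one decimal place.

12.0%

A map distance of 24 m.u. corresponds to a recombination frequency of 0.240.
The F1 is + + / m py, so m + is a recombinant gamete class with expected frequency r/2 = 0.240/2 = 0.1200.
That is 0.1200 = 12.0% of the progeny.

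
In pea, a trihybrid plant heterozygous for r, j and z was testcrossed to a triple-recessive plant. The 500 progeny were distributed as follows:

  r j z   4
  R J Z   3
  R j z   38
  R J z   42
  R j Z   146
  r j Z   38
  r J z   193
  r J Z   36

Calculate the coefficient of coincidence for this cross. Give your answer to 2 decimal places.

The two most frequent reciprocal classes, R j Z and r J z, are the parental types, so the F1 was R j Z / r J z.
The two rarest classes, R J Z and r j z, are the double crossovers. Comparing them with the parentals, only the j allele has switched, so j is the middle locus and the order is z – j – r.
z–j: (74 + 7)/500 = 0.1620; j–r: (80 + 7)/500 = 0.1740.
Expected DCO frequency = 0.1620 × 0.1740 ≈ 0.02819; observed = 7/500 ≈ 0.01400.
Coefficient of coincidence = 0.01400/0.02819 ≈ 0.50.

0.50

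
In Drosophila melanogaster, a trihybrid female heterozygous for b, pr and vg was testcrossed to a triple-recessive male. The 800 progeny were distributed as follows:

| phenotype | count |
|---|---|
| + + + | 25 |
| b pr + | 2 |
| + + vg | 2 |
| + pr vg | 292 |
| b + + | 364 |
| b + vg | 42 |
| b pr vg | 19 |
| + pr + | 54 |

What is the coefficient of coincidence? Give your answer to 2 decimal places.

The two most frequent reciprocal classes, b + + and + pr vg, are the parental types, so the F1 was b + + / + pr vg.
The two rarest classes, b pr + and + + vg, are the double crossovers. Comparing them with the parentals, only the pr allele has switched, so pr is the middle locus and the order is b – pr – vg.
b–pr: (44 + 4)/800 = 0.0600; pr–vg: (96 + 4)/800 = 0.1250.
Expected DCO frequency = 0.0600 × 0.1250 ≈ 0.00750; observed = 4/800 ≈ 0.00500.
Coefficient of coincidence = 0.00500/0.00750 ≈ 0.67.

0.67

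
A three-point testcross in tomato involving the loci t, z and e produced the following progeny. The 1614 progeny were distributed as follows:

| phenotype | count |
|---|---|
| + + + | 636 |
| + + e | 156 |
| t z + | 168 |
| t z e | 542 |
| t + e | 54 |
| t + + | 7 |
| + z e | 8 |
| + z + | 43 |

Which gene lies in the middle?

t

The two most frequent reciprocal classes, + + + and t z e, are the parental types, so the F1 was + + + / t z e.
The two rarest classes, t + + and + z e, are the double crossovers. Comparing them with the parentals, only the t allele has switched, so t is the middle locus and the order is z – t – e.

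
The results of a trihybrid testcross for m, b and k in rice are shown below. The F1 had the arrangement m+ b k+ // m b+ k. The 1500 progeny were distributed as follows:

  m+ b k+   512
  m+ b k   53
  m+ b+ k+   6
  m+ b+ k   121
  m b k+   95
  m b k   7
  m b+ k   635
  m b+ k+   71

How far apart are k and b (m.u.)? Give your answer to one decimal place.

9.1 m.u.

The two rarest classes, m+ b+ k+ and m b k, are the double crossovers. Comparing them with the parentals, only the b allele has switched, so b is the middle locus and the order is k – b – m.
Crossovers in the k–b interval produce the single-crossover classes m+ b k and m b+ k+ (53 + 71 = 124) plus the double crossovers (13).
RF(k–b) = (124 + 13) / 1500 = 137/1500 = 0.0913 → 9.1 m.u.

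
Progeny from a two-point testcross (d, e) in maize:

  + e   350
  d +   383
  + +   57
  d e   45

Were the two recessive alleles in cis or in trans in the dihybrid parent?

trans

The two most frequent classes are + e (350) and d + (383); these are the parental (non-recombinant) types.
So the F1 carried + e on one chromosome and d + on the other — the recessive alleles are on opposite chromosomes (trans / repulsion).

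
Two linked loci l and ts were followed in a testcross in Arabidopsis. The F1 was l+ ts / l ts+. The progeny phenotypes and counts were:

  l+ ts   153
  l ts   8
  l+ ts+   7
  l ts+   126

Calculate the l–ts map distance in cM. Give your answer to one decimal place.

5.1 cM

The recombinant classes are l+ ts+ and l ts: 7 + 8 = 15.
Recombination frequency = 15/294 = 0.0510 ≈ 5.1%, i.e. 5.1 cM.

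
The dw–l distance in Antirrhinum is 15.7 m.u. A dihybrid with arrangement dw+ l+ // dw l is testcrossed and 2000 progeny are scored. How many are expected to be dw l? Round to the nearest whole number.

A map distance of 15.7 m.u. corresponds to a recombination frequency of 0.157.
The F1 is dw+ l+ / dw l, so dw l is a parental gamete class with expected frequency (1 − r)/2 = 0.843/2 = 0.4215.
Expected number = 0.4215 × 2000 = 843.00 ≈ 843.

843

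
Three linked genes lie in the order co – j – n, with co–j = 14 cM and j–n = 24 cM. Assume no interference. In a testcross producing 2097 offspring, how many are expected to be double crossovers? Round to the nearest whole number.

70

Map distances give recombination frequencies of 0.140 and 0.240 for the two intervals.
With no interference, expected double-crossover frequency = 0.140 × 0.240 = 0.03360.
Expected number = 0.03360 × 2097 = 70.46 ≈ 70.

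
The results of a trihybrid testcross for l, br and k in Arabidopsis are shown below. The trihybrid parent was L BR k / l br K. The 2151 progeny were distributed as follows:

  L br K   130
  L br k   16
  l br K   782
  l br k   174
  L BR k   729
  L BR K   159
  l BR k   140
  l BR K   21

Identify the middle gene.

br

The two rarest classes, L br k and l BR K, are the double crossovers. Comparing them with the parentals, only the br allele has switched, so br is the middle locus and the order is k – br – l.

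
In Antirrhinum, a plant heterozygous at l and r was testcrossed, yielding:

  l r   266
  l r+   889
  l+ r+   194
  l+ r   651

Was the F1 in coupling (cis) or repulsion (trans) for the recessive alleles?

The two most frequent classes are l+ r (651) and l r+ (889); these are the parental (non-recombinant) types.
So the F1 carried l+ r on one chromosome and l r+ on the other — the recessive alleles are on opposite chromosomes (trans / repulsion).

trans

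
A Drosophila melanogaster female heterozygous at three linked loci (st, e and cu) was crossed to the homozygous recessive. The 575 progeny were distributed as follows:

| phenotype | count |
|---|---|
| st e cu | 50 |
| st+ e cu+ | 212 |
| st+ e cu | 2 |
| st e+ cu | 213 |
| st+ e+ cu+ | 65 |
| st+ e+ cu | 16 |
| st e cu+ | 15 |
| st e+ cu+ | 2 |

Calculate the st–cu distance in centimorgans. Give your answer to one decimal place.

The two most frequent reciprocal classes, st+ e cu+ and st e+ cu, are the parental types, so the F1 was st+ e cu+ / st e+ cu.
The two rarest classes, st+ e cu and st e+ cu+, are the double crossovers. Comparing them with the parentals, only the cu allele has switched, so cu is the middle locus and the order is e – cu – st.
Crossovers in the cu–st interval produce the single-crossover classes st e cu+ and st+ e+ cu (15 + 16 = 31) plus the double crossovers (4).
RF(cu–st) = (31 + 4) / 575 = 35/575 = 0.0609 → 6.1 centimorgans.

6.1 centimorgans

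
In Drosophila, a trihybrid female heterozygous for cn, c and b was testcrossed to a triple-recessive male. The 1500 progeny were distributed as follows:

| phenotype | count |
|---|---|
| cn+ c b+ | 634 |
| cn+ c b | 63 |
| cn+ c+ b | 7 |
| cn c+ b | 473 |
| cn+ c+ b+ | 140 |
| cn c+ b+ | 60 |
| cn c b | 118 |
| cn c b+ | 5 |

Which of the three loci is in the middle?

The two most frequent reciprocal classes, cn+ c b+ and cn c+ b, are the parental types, so the F1 was cn+ c b+ / cn c+ b.
The two rarest classes, cn c b+ and cn+ c+ b, are the double crossovers. Comparing them with the parentals, only the cn allele has switched, so cn is the middle locus and the order is c – cn – b.

cn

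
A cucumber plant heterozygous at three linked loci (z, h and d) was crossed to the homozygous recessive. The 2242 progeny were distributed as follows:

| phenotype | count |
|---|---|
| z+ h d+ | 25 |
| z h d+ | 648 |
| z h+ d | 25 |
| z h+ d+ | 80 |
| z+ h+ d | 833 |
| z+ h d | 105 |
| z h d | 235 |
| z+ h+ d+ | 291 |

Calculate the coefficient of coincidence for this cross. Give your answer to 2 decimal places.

The two most frequent reciprocal classes, z h d+ and z+ h+ d, are the parental types, so the F1 was z h d+ / z+ h+ d.
The two rarest classes, z+ h d+ and z h+ d, are the double crossovers. Comparing them with the parentals, only the z allele has switched, so z is the middle locus and the order is h – z – d.
h–z: (185 + 50)/2242 = 0.1048; z–d: (526 + 50)/2242 = 0.2569.
Expected DCO frequency = 0.1048 × 0.2569 ≈ 0.02692; observed = 50/2242 ≈ 0.02230.
Coefficient of coincidence = 0.02230/0.02692 ≈ 0.83.

0.83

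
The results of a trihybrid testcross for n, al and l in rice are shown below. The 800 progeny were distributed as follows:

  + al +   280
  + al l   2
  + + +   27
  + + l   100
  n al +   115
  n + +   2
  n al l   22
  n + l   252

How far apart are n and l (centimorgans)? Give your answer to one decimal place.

27.4 centimorgans

The two most frequent reciprocal classes, + al + and n + l, are the parental types, so the F1 was + al + / n + l.
The two rarest classes, + al l and n + +, are the double crossovers. Comparing them with the parentals, only the l allele has switched, so l is the middle locus and the order is n – l – al.
Crossovers in the n–l interval produce the single-crossover classes n al + and + + l (115 + 100 = 215) plus the double crossovers (4).
RF(n–l) = (215 + 4) / 800 = 219/800 = 0.2737 → 27.4 centimorgans.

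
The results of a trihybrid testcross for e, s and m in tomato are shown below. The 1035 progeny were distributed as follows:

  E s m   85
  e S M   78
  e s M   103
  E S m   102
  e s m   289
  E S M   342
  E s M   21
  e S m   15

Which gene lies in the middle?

The two most frequent reciprocal classes, E S M and e s m, are the parental types, so the F1 was E S M / e s m.
The two rarest classes, E s M and e S m, are the double crossovers. Comparing them with the parentals, only the s allele has switched, so s is the middle locus and the order is m – s – e.

s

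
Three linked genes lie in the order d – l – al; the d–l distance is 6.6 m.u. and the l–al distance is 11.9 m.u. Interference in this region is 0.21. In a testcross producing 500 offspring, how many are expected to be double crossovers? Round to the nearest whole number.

3

Map distances give recombination frequencies of 0.066 and 0.119 for the two intervals.
With interference 0.21 (so coincidence = 0.79), expected double-crossover frequency = 0.066 × 0.119 × 0.79 = 0.00620.
Expected number = 0.00620 × 500 = 3.10 ≈ 3.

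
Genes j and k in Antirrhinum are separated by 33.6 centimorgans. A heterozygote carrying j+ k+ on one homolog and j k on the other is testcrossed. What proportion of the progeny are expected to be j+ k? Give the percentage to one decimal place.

A map distance of 33.6 centimorgans corresponds to a recombination frequency of 0.336.
The F1 is j+ k+ / j k, so j+ k is a recombinant gamete class with expected frequency r/2 = 0.336/2 = 0.1680.
That is 0.1680 = 16.8% of the progeny.

16.8%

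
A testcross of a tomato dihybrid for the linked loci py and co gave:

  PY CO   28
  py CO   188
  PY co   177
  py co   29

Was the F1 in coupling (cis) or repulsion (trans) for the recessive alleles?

trans

The two most frequent classes are PY co (177) and py CO (188); these are the parental (non-recombinant) types.
So the F1 carried PY co on one chromosome and py CO on the other — the recessive alleles are on opposite chromosomes (trans / repulsion).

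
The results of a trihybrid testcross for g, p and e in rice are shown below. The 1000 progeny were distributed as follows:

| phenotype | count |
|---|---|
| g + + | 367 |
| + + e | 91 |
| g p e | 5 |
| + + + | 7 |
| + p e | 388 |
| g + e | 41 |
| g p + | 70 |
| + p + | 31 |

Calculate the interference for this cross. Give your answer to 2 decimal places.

The two most frequent reciprocal classes, g + + and + p e, are the parental types, so the F1 was g + + / + p e.
The two rarest classes, + + + and g p e, are the double crossovers. Comparing them with the parentals, only the g allele has switched, so g is the middle locus and the order is p – g – e.
p–g: (161 + 12)/1000 = 0.1730; g–e: (72 + 12)/1000 = 0.0840.
Expected DCO frequency = 0.1730 × 0.0840 ≈ 0.01453; observed = 12/1000 ≈ 0.01200.
Coefficient of coincidence = 0.01200/0.01453 ≈ 0.83; interference = 1 − 0.83 = 0.17.

0.17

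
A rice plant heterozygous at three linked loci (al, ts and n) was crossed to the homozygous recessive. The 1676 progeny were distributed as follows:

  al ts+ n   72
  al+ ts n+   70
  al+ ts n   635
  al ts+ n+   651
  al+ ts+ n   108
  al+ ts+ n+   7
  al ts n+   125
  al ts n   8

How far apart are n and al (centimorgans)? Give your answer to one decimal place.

The two most frequent reciprocal classes, al+ ts n and al ts+ n+, are the parental types, so the F1 was al+ ts n / al ts+ n+.
The two rarest classes, al ts n and al+ ts+ n+, are the double crossovers. Comparing them with the parentals, only the al allele has switched, so al is the middle locus and the order is ts – al – n.
Crossovers in the al–n interval produce the single-crossover classes al+ ts n+ and al ts+ n (70 + 72 = 142) plus the double crossovers (15).
RF(al–n) = (142 + 15) / 1676 = 157/1676 = 0.0937 → 9.4 centimorgans.

9.4 centimorgans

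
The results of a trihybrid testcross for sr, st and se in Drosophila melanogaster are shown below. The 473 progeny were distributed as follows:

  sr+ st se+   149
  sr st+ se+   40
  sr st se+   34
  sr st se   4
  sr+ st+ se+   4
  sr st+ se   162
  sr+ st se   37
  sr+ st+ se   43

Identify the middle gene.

The two most frequent reciprocal classes, sr st+ se and sr+ st se+, are the parental types, so the F1 was sr st+ se / sr+ st se+.
The two rarest classes, sr st se and sr+ st+ se+, are the double crossovers. Comparing them with the parentals, only the st allele has switched, so st is the middle locus and the order is se – st – sr.

st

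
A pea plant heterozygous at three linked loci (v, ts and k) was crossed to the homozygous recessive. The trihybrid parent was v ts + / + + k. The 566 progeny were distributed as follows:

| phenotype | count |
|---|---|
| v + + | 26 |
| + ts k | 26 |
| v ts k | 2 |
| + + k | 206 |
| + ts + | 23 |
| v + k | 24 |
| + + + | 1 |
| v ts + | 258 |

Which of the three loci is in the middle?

The two rarest classes, v ts k and + + +, are the double crossovers. Comparing them with the parentals, only the k allele has switched, so k is the middle locus and the order is v – k – ts.

k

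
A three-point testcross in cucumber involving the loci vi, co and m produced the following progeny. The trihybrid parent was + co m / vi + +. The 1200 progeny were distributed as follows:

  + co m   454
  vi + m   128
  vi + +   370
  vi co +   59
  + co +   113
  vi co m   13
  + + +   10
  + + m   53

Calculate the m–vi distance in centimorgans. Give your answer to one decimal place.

22.0 centimorgans

The two rarest classes, vi co m and + + +, are the double crossovers. Comparing them with the parentals, only the vi allele has switched, so vi is the middle locus and the order is co – vi – m.
Crossovers in the vi–m interval produce the single-crossover classes + co + and vi + m (113 + 128 = 241) plus the double crossovers (23).
RF(vi–m) = (241 + 23) / 1200 = 264/1200 = 0.2200 → 22.0 centimorgans.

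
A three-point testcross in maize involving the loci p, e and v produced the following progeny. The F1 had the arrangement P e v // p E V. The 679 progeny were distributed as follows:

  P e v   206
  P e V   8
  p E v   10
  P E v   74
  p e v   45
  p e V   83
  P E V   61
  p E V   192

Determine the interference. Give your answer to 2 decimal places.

The two rarest classes, P e V and p E v, are the double crossovers. Comparing them with the parentals, only the v allele has switched, so v is the middle locus and the order is p – v – e.
p–v: (106 + 18)/679 = 0.1826; v–e: (157 + 18)/679 = 0.2577.
Expected DCO frequency = 0.1826 × 0.2577 ≈ 0.04706; observed = 18/679 ≈ 0.02651.
Coefficient of coincidence = 0.02651/0.04706 ≈ 0.56; interference = 1 − 0.56 = 0.44.

0.44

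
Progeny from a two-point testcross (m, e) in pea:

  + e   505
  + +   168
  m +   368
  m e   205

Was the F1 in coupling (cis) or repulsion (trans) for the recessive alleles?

The two most frequent classes are + e (505) and m + (368); these are the parental (non-recombinant) types.
So the F1 carried + e on one chromosome and m + on the other — the recessive alleles are on opposite chromosomes (trans / repulsion).

trans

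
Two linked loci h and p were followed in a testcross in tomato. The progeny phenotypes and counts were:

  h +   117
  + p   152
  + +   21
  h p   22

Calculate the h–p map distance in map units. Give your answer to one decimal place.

13.8 map units

The two most frequent classes, + p (152) and h + (117), are the parental types, so the F1 was + p / h +.
The recombinant classes are + + and h p: 21 + 22 = 43.
Recombination frequency = 43/312 = 0.1378 ≈ 13.8%, i.e. 13.8 map units.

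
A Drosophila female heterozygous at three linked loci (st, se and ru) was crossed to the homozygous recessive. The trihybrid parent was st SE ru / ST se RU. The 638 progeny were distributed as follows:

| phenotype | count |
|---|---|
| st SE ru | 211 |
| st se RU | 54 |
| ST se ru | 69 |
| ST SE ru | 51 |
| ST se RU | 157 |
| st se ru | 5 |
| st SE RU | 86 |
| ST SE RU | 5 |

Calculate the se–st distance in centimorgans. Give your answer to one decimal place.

18.0 centimorgans

The two rarest classes, st se ru and ST SE RU, are the double crossovers. Comparing them with the parentals, only the se allele has switched, so se is the middle locus and the order is ru – se – st.
Crossovers in the se–st interval produce the single-crossover classes ST SE ru and st se RU (51 + 54 = 105) plus the double crossovers (10).
RF(se–st) = (105 + 10) / 638 = 115/638 = 0.1803 → 18.0 centimorgans.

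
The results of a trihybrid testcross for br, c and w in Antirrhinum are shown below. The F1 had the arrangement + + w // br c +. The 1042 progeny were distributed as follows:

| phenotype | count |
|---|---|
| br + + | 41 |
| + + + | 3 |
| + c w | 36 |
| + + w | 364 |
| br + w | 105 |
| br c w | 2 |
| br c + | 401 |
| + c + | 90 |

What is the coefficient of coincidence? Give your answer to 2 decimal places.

The two rarest classes, + + + and br c w, are the double crossovers. Comparing them with the parentals, only the w allele has switched, so w is the middle locus and the order is br – w – c.
br–w: (195 + 5)/1042 = 0.1919; w–c: (77 + 5)/1042 = 0.0787.
Expected DCO frequency = 0.1919 × 0.0787 ≈ 0.01510; observed = 5/1042 ≈ 0.00480.
Coefficient of coincidence = 0.00480/0.01510 ≈ 0.32.

0.32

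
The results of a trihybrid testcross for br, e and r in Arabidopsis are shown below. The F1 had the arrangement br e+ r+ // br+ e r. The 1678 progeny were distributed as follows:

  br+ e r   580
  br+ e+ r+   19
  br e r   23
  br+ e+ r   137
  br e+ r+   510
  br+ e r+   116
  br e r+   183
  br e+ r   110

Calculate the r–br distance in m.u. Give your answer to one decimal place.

The two rarest classes, br+ e+ r+ and br e r, are the double crossovers. Comparing them with the parentals, only the br allele has switched, so br is the middle locus and the order is r – br – e.
Crossovers in the r–br interval produce the single-crossover classes br e+ r and br+ e r+ (110 + 116 = 226) plus the double crossovers (42).
RF(r–br) = (226 + 42) / 1678 = 268/1678 = 0.1597 → 16.0 m.u.

16.0 m.u.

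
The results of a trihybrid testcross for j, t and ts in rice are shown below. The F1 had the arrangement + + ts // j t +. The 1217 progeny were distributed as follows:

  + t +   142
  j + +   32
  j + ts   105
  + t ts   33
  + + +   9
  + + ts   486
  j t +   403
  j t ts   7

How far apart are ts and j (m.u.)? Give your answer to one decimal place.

The two rarest classes, + + + and j t ts, are the double crossovers. Comparing them with the parentals, only the ts allele has switched, so ts is the middle locus and the order is j – ts – t.
Crossovers in the j–ts interval produce the single-crossover classes j + ts and + t + (105 + 142 = 247) plus the double crossovers (16).
RF(j–ts) = (247 + 16) / 1217 = 263/1217 = 0.2161 → 21.6 m.u.

21.6 m.u.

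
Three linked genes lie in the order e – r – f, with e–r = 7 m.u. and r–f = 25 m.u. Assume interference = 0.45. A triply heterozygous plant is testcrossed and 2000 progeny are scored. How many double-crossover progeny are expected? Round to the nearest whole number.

19

Map distances give recombination frequencies of 0.070 and 0.250 for the two intervals.
With interference 0.45 (so coincidence = 0.55), expected double-crossover frequency = 0.070 × 0.250 × 0.55 = 0.00963.
Expected number = 0.00963 × 2000 = 19.25 ≈ 19.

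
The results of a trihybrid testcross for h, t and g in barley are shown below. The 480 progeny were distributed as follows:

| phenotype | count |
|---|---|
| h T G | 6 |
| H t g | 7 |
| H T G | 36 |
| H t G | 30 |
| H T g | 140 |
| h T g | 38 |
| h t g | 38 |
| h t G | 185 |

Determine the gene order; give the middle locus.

t

The two most frequent reciprocal classes, h t G and H T g, are the parental types, so the F1 was h t G / H T g.
The two rarest classes, h T G and H t g, are the double crossovers. Comparing them with the parentals, only the t allele has switched, so t is the middle locus and the order is g – t – h.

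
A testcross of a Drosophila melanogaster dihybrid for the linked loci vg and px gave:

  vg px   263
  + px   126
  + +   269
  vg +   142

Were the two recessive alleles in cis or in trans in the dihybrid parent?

The two most frequent classes are + + (269) and vg px (263); these are the parental (non-recombinant) types.
So the F1 carried + + on one chromosome and vg px on the other — the recessive alleles are on the same chromosome (cis / coupling).

cis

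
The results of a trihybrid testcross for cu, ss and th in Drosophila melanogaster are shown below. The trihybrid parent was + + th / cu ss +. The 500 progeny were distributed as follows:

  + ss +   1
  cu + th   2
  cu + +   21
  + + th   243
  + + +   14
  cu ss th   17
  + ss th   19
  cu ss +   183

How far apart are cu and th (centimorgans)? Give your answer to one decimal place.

6.8 centimorgans

The two rarest classes, cu + th and + ss +, are the double crossovers. Comparing them with the parentals, only the cu allele has switched, so cu is the middle locus and the order is th – cu – ss.
Crossovers in the th–cu interval produce the single-crossover classes + + + and cu ss th (14 + 17 = 31) plus the double crossovers (3).
RF(th–cu) = (31 + 3) / 500 = 34/500 = 0.0680 → 6.8 centimorgans.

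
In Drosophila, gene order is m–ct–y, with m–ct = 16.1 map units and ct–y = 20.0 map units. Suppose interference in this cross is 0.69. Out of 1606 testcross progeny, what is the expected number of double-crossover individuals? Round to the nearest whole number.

16

Map distances give recombination frequencies of 0.161 and 0.200 for the two intervals.
With interference 0.69 (so coincidence = 0.31), expected double-crossover frequency = 0.161 × 0.200 × 0.31 = 0.00998.
Expected number = 0.00998 × 1606 = 16.03 ≈ 16.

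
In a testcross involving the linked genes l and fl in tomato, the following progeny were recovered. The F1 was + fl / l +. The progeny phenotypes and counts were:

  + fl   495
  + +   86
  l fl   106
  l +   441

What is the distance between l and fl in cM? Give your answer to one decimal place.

The recombinant classes are + + and l fl: 86 + 106 = 192.
Recombination frequency = 192/1128 = 0.1702 ≈ 17.0%, i.e. 17.0 cM.

17.0 cM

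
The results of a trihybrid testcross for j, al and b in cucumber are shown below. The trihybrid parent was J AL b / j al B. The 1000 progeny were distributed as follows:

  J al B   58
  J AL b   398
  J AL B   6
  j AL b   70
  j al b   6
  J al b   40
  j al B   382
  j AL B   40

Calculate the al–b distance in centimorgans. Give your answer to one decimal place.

9.2 centimorgans

The two rarest classes, J AL B and j al b, are the double crossovers. Comparing them with the parentals, only the b allele has switched, so b is the middle locus and the order is j – b – al.
Crossovers in the b–al interval produce the single-crossover classes J al b and j AL B (40 + 40 = 80) plus the double crossovers (12).
RF(b–al) = (80 + 12) / 1000 = 92/1000 = 0.0920 → 9.2 centimorgans.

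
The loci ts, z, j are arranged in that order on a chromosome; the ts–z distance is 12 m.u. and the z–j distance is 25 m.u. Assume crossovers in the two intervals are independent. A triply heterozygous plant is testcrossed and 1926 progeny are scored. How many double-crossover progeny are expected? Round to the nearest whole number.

58

Map distances give recombination frequencies of 0.120 and 0.250 for the two intervals.
With no interference, expected double-crossover frequency = 0.120 × 0.250 = 0.03000.
Expected number = 0.03000 × 1926 = 57.78 ≈ 58.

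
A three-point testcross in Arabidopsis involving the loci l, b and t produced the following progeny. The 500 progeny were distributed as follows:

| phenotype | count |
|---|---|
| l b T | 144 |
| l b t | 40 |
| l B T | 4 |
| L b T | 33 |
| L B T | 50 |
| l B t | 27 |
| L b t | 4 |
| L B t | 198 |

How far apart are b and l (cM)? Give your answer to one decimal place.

13.6 cM

The two most frequent reciprocal classes, L B t and l b T, are the parental types, so the F1 was L B t / l b T.
The two rarest classes, L b t and l B T, are the double crossovers. Comparing them with the parentals, only the b allele has switched, so b is the middle locus and the order is t – b – l.
Crossovers in the b–l interval produce the single-crossover classes l B t and L b T (27 + 33 = 60) plus the double crossovers (8).
RF(b–l) = (60 + 8) / 500 = 68/500 = 0.1360 → 13.6 cM.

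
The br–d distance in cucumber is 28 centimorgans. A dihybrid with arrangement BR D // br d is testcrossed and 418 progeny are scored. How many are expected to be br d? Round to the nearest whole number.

A map distance of 28 centimorgans corresponds to a recombination frequency of 0.280.
The F1 is BR D / br d, so br d is a parental gamete class with expected frequency (1 − r)/2 = 0.720/2 = 0.3600.
Expected number = 0.3600 × 418 = 150.48 ≈ 150.

150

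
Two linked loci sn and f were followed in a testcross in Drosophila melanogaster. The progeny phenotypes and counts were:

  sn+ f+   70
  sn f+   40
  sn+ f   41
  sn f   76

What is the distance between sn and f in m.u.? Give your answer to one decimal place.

The two most frequent classes, sn+ f+ (70) and sn f (76), are the parental types, so the F1 was sn+ f+ / sn f.
The recombinant classes are sn+ f and sn f+: 41 + 40 = 81.
Recombination frequency = 81/227 = 0.3568 ≈ 35.7%, i.e. 35.7 m.u.

35.7 m.u.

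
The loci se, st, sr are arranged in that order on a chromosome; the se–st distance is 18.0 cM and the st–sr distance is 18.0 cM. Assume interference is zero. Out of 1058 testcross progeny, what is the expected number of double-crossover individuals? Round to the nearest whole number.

Map distances give recombination frequencies of 0.180 and 0.180 for the two intervals.
With no interference, expected double-crossover frequency = 0.180 × 0.180 = 0.03240.
Expected number = 0.03240 × 1058 = 34.28 ≈ 34.

34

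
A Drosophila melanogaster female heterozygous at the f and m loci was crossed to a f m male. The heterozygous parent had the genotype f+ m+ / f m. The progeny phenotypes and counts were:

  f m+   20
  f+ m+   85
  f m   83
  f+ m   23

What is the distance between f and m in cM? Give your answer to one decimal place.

20.4 cM

The recombinant classes are f+ m and f m+: 23 + 20 = 43.
Recombination frequency = 43/211 = 0.2038 ≈ 20.4%, i.e. 20.4 cM.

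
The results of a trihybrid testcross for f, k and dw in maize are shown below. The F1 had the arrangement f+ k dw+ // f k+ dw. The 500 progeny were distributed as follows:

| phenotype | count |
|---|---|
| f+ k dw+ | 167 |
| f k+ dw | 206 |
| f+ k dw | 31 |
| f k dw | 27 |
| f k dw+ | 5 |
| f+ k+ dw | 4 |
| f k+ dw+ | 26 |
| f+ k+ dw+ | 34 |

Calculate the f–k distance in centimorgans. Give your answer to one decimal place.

14.0 centimorgans

The two rarest classes, f k dw+ and f+ k+ dw, are the double crossovers. Comparing them with the parentals, only the f allele has switched, so f is the middle locus and the order is dw – f – k.
Crossovers in the f–k interval produce the single-crossover classes f+ k+ dw+ and f k dw (34 + 27 = 61) plus the double crossovers (9).
RF(f–k) = (61 + 9) / 500 = 70/500 = 0.1400 → 14.0 centimorgans.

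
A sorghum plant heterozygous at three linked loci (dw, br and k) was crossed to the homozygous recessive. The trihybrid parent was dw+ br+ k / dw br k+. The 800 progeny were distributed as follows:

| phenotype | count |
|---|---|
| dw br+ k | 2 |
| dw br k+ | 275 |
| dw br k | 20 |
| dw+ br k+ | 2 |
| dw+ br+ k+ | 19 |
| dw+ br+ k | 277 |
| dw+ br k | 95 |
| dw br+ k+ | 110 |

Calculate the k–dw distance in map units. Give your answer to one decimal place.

5.4 map units

The two rarest classes, dw br+ k and dw+ br k+, are the double crossovers. Comparing them with the parentals, only the dw allele has switched, so dw is the middle locus and the order is br – dw – k.
Crossovers in the dw–k interval produce the single-crossover classes dw+ br+ k+ and dw br k (19 + 20 = 39) plus the double crossovers (4).
RF(dw–k) = (39 + 4) / 800 = 43/800 = 0.0537 → 5.4 map units.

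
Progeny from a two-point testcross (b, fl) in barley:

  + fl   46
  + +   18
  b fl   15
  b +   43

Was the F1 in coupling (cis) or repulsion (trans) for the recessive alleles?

The two most frequent classes are + fl (46) and b + (43); these are the parental (non-recombinant) types.
So the F1 carried + fl on one chromosome and b + on the other — the recessive alleles are on opposite chromosomes (trans / repulsion).

trans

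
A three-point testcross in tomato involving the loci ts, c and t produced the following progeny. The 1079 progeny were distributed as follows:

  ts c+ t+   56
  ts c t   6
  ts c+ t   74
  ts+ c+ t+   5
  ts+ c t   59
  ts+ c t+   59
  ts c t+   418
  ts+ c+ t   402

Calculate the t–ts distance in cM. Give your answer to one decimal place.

The two most frequent reciprocal classes, ts+ c+ t and ts c t+, are the parental types, so the F1 was ts+ c+ t / ts c t+.
The two rarest classes, ts+ c+ t+ and ts c t, are the double crossovers. Comparing them with the parentals, only the t allele has switched, so t is the middle locus and the order is ts – t – c.
Crossovers in the ts–t interval produce the single-crossover classes ts c+ t and ts+ c t+ (74 + 59 = 133) plus the double crossovers (11).
RF(ts–t) = (133 + 11) / 1079 = 144/1079 = 0.1335 → 13.3 cM.

13.3 cM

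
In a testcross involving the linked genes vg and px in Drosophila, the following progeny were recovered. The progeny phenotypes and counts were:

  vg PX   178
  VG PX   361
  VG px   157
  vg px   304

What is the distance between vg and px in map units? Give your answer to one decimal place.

33.5 map units

The two most frequent classes, VG PX (361) and vg px (304), are the parental types, so the F1 was VG PX / vg px.
The recombinant classes are VG px and vg PX: 157 + 178 = 335.
Recombination frequency = 335/1000 = 0.3350 ≈ 33.5%, i.e. 33.5 map units.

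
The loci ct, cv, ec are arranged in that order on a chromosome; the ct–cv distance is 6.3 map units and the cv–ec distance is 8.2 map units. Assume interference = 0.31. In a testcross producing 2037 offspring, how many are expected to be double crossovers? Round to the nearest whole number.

Map distances give recombination frequencies of 0.063 and 0.082 for the two intervals.
With interference 0.31 (so coincidence = 0.69), expected double-crossover frequency = 0.063 × 0.082 × 0.69 = 0.00356.
Expected number = 0.00356 × 2037 = 7.26 ≈ 7.

7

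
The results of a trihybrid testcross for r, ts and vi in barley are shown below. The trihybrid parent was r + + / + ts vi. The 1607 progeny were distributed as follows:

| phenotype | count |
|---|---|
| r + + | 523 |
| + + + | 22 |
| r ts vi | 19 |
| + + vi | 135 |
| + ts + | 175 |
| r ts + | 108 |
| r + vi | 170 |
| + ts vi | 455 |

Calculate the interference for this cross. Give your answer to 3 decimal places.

0.399

The two rarest classes, + + + and r ts vi, are the double crossovers. Comparing them with the parentals, only the r allele has switched, so r is the middle locus and the order is vi – r – ts.
vi–r: (345 + 41)/1607 = 0.2402; r–ts: (243 + 41)/1607 = 0.1767.
Expected DCO frequency = 0.2402 × 0.1767 ≈ 0.04244; observed = 41/1607 ≈ 0.02551.
Coefficient of coincidence = 0.02551/0.04244 ≈ 0.601; interference = 1 − 0.601 = 0.399.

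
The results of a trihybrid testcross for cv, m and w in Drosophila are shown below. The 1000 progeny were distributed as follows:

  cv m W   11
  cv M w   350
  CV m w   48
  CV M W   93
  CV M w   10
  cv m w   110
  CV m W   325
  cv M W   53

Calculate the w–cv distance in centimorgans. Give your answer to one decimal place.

12.2 centimorgans

The two most frequent reciprocal classes, CV m W and cv M w, are the parental types, so the F1 was CV m W / cv M w.
The two rarest classes, cv m W and CV M w, are the double crossovers. Comparing them with the parentals, only the cv allele has switched, so cv is the middle locus and the order is w – cv – m.
Crossovers in the w–cv interval produce the single-crossover classes CV m w and cv M W (48 + 53 = 101) plus the double crossovers (21).
RF(w–cv) = (101 + 21) / 1000 = 122/1000 = 0.1220 → 12.2 centimorgans.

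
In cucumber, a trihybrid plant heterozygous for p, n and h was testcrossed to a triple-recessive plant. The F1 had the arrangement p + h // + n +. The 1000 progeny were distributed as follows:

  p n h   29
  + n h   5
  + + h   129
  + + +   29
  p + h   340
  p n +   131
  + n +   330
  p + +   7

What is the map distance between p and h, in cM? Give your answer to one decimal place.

The two rarest classes, p + + and + n h, are the double crossovers. Comparing them with the parentals, only the h allele has switched, so h is the middle locus and the order is n – h – p.
Crossovers in the h–p interval produce the single-crossover classes + + h and p n + (129 + 131 = 260) plus the double crossovers (12).
RF(h–p) = (260 + 12) / 1000 = 272/1000 = 0.2720 → 27.2 cM.

27.2 cM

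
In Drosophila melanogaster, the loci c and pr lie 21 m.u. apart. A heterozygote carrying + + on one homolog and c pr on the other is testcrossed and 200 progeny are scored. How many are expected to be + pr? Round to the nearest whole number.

21

A map distance of 21 m.u. corresponds to a recombination frequency of 0.210.
The F1 is + + / c pr, so + pr is a recombinant gamete class with expected frequency r/2 = 0.210/2 = 0.1050.
Expected number = 0.1050 × 200 = 21.00 ≈ 21.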